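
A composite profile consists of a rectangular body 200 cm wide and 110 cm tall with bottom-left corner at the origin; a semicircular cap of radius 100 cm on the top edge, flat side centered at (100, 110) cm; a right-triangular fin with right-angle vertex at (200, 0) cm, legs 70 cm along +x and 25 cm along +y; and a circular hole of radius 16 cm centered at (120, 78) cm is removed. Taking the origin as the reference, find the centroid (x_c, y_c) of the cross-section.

x_c = 102.43 cm, y_c = 93.94 cm

rectangular body: A = 200 × 110 = 22000.00, centroid at (100.00, 55.00).
semicircular top: A = ½π·100² = 15707.96, centroid at (100.00, 152.44).
triangular fin: A = ½·70·25 = 875.00, centroid at (223.33, 8.33).
hole: A = −π·16² = -804.25, centroid at (120.00, 78.00).
ΣA = 37778.72 cm², ΣAx_c = 3869703.27 cm³, ΣAy_c = 3549102.97 cm³.
x_c = 3869703.27/37778.72 = 102.43 cm; y_c = 3549102.97/37778.72 = 93.94 cm.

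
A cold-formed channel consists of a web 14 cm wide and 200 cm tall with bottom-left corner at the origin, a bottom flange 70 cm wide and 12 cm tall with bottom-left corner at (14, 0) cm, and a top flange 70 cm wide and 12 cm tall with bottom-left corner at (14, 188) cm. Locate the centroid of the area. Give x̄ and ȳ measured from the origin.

x̄ = 22.75 cm, ȳ = 100.00 cm

Part | A | x̄ᵢ | ȳᵢ | A·x̄ᵢ | A·ȳᵢ
web | 2800.00 | 7.00 | 100.00 | 19600.00 | 280000.00
bottom flange | 840.00 | 49.00 | 6.00 | 41160.00 | 5040.00
top flange | 840.00 | 49.00 | 194.00 | 41160.00 | 162960.00
Σ | 4480.00 |  |  | 101920.00 | 448000.00
x̄ = 101920.00 / 4480.00 = 22.75 cm
ȳ = 448000.00 / 4480.00 = 100.00 cm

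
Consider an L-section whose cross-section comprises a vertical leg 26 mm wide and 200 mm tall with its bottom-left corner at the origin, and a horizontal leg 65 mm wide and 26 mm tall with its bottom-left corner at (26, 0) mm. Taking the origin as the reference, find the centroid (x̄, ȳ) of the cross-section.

Part | A | x̄ᵢ | ȳᵢ | A·x̄ᵢ | A·ȳᵢ
vertical leg | 5200.00 | 13.00 | 100.00 | 67600.00 | 520000.00
horizontal leg | 1690.00 | 58.50 | 13.00 | 98865.00 | 21970.00
Σ | 6890.00 |  |  | 166465.00 | 541970.00
x̄ = 166465.00 / 6890.00 = 24.16 mm
ȳ = 541970.00 / 6890.00 = 78.66 mm

x̄ = 24.16 mm, ȳ = 78.66 mm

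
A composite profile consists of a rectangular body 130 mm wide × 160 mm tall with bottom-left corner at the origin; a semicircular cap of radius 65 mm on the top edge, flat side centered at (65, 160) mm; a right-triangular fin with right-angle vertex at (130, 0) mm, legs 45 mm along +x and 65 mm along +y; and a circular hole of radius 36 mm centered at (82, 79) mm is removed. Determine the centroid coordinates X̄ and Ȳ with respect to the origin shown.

X̄ = 66.92 mm, Ȳ = 105.49 mm

Part | A | x̄ᵢ | ȳᵢ | A·x̄ᵢ | A·ȳᵢ
rectangular body | 20800.00 | 65.00 | 80.00 | 1352000.00 | 1664000.00
semicircular top | 6636.61 | 65.00 | 187.59 | 431379.94 | 1244941.65
triangular fin | 1462.50 | 145.00 | 21.67 | 212062.50 | 31687.50
hole | -4071.50 | 82.00 | 79.00 | -333863.33 | -321648.82
Σ | 24827.61 |  |  | 1661579.11 | 2618980.33
X̄ = 1661579.11 / 24827.61 = 66.92 mm
Ȳ = 2618980.33 / 24827.61 = 105.49 mm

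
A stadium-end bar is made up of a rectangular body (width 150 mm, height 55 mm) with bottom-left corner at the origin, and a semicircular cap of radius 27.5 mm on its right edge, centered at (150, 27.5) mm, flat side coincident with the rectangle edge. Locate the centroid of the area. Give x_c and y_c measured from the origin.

rectangular body: A = 150 × 55 = 8250.00, centroid at (75.00, 27.50).
semicircular end: A = ½π·27.5² = 1187.91, centroid at (161.67, 27.50).
ΣA = 9437.91 mm², ΣAx_c = 810801.79 mm³, ΣAy_c = 259542.65 mm³.
x_c = 810801.79/9437.91 = 85.91 mm; y_c = 259542.65/9437.91 = 27.50 mm.

x_c = 85.91 mm, y_c = 27.50 mm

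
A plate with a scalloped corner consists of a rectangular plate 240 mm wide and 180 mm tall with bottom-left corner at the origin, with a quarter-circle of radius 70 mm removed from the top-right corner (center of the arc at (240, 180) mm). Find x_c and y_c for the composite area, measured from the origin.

Part | A | x̄ᵢ | ȳᵢ | A·x̄ᵢ | A·ȳᵢ
plate | 43200.00 | 120.00 | 90.00 | 5184000.00 | 3888000.00
removed quarter-circle | -3848.45 | 210.29 | 150.29 | -809294.91 | -578387.85
Σ | 39351.55 |  |  | 4374705.09 | 3309612.15
x_c = 4374705.09 / 39351.55 = 111.17 mm
y_c = 3309612.15 / 39351.55 = 84.10 mm

x_c = 111.17 mm, y_c = 84.10 mm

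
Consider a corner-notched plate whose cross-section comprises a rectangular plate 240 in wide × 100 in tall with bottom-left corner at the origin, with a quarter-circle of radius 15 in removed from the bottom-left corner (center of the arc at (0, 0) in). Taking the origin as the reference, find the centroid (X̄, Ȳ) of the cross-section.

X̄ = 120.84 in, Ȳ = 50.32 in

plate: A = 240 × 100 = 24000.00, centroid at (120.00, 50.00).
removed quarter-circle: A = −¼π·15² = -176.71, centroid at (6.37, 6.37).
ΣA = 23823.29 in², ΣAX̄ = 2878875.00 in³, ΣAȲ = 1198875.00 in³.
X̄ = 2878875.00/23823.29 = 120.84 in; Ȳ = 1198875.00/23823.29 = 50.32 in.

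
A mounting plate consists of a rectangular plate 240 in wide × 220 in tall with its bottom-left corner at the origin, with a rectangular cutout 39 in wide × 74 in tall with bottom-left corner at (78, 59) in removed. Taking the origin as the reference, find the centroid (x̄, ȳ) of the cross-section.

x̄ = 121.30 in, ȳ = 110.81 in

Part | A | x̄ᵢ | ȳᵢ | A·x̄ᵢ | A·ȳᵢ
plate | 52800.00 | 120.00 | 110.00 | 6336000.00 | 5808000.00
hole | -2886.00 | 97.50 | 96.00 | -281385.00 | -277056.00
Σ | 49914.00 |  |  | 6054615.00 | 5530944.00
x̄ = 6054615.00 / 49914.00 = 121.30 in
ȳ = 5530944.00 / 49914.00 = 110.81 in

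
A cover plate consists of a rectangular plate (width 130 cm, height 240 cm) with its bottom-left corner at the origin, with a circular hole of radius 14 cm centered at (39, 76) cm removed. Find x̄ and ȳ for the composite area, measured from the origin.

x̄ = 65.52 cm, ȳ = 120.89 cm

plate: A = 130 × 240 = 31200.00, centroid at (65.00, 120.00).
hole: A = −π·14² = -615.75, centroid at (39.00, 76.00).
ΣA = 30584.25 cm²
ΣAx̄ = (31200.00)(65.00) + (-615.75)(39.00) = 2003985.67 cm³
ΣAȳ = (31200.00)(120.00) + (-615.75)(76.00) = 3697202.84 cm³
x̄ = 2003985.67 / 30584.25 = 65.52 cm
ȳ = 3697202.84 / 30584.25 = 120.89 cm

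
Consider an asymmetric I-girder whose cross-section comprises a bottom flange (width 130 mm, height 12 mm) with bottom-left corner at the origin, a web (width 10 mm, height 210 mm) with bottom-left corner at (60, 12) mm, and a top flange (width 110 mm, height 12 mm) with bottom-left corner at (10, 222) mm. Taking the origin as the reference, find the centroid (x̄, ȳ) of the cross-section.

x̄ = 65.00 mm, ȳ = 111.65 mm

bottom flange: A = 130 × 12 = 1560.00, centroid at (65.00, 6.00).
web: A = 10 × 210 = 2100.00, centroid at (65.00, 117.00).
top flange: A = 110 × 12 = 1320.00, centroid at (65.00, 228.00).
ΣA = 4980.00 mm², ΣAx̄ = 323700.00 mm³, ΣAȳ = 556020.00 mm³.
x̄ = 323700.00/4980.00 = 65.00 mm; ȳ = 556020.00/4980.00 = 111.65 mm.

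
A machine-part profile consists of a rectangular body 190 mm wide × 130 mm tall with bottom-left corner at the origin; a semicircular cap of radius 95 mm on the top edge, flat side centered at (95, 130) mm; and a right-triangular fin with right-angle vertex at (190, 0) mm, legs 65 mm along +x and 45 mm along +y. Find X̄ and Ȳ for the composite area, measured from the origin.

Part | A | x̄ᵢ | ȳᵢ | A·x̄ᵢ | A·ȳᵢ
rectangular body | 24700.00 | 95.00 | 65.00 | 2346500.00 | 1605500.00
semicircular top | 14176.44 | 95.00 | 170.32 | 1346761.50 | 2414520.12
triangular fin | 1462.50 | 211.67 | 15.00 | 309562.50 | 21937.50
Σ | 40338.94 |  |  | 4002824.00 | 4041957.62
X̄ = 4002824.00 / 40338.94 = 99.23 mm
Ȳ = 4041957.62 / 40338.94 = 100.20 mm

X̄ = 99.23 mm, Ȳ = 100.20 mm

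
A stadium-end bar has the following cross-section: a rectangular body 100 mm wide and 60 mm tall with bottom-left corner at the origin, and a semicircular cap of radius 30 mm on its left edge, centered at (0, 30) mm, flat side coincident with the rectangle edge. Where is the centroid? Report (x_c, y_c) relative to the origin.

x_c = 38.04 mm, y_c = 30.00 mm

Part | A | x̄ᵢ | ȳᵢ | A·x̄ᵢ | A·ȳᵢ
rectangular body | 6000.00 | 50.00 | 30.00 | 300000.00 | 180000.00
semicircular end | 1413.72 | -12.73 | 30.00 | -18000.00 | 42411.50
Σ | 7413.72 |  |  | 282000.00 | 222411.50
x_c = 282000.00 / 7413.72 = 38.04 mm
y_c = 222411.50 / 7413.72 = 30.00 mm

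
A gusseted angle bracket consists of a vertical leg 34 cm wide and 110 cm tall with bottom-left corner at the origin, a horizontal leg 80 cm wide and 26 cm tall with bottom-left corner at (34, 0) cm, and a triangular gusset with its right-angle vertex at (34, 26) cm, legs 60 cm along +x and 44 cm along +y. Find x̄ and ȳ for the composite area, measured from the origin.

x̄ = 40.45 cm, ȳ = 40.11 cm

vertical leg: A = 34 × 110 = 3740.00, centroid at (17.00, 55.00).
horizontal leg: A = 80 × 26 = 2080.00, centroid at (74.00, 13.00).
gusset: A = ½·60·44 = 1320.00, centroid at (54.00, 40.67).
ΣA = 7140.00 cm²
ΣAx̄ = (3740.00)(17.00) + (2080.00)(74.00) + (1320.00)(54.00) = 288780.00 cm³
ΣAȳ = (3740.00)(55.00) + (2080.00)(13.00) + (1320.00)(40.67) = 286420.00 cm³
x̄ = 288780.00 / 7140.00 = 40.45 cm
ȳ = 286420.00 / 7140.00 = 40.11 cm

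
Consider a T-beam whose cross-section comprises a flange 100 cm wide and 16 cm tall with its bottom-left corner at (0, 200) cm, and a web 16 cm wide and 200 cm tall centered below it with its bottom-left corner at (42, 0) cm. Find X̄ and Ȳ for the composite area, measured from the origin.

X̄ = 50.00 cm, Ȳ = 136.00 cm

Part | A | x̄ᵢ | ȳᵢ | A·x̄ᵢ | A·ȳᵢ
web | 3200.00 | 50.00 | 100.00 | 160000.00 | 320000.00
flange | 1600.00 | 50.00 | 208.00 | 80000.00 | 332800.00
Σ | 4800.00 |  |  | 240000.00 | 652800.00
X̄ = 240000.00 / 4800.00 = 50.00 cm
Ȳ = 652800.00 / 4800.00 = 136.00 cm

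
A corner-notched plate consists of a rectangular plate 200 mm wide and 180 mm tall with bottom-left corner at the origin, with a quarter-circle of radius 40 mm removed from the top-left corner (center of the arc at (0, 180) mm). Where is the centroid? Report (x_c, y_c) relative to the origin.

x_c = 103.00 mm, y_c = 87.36 mm

Part | A | x̄ᵢ | ȳᵢ | A·x̄ᵢ | A·ȳᵢ
plate | 36000.00 | 100.00 | 90.00 | 3600000.00 | 3240000.00
removed quarter-circle | -1256.64 | 16.98 | 163.02 | -21333.33 | -204861.34
Σ | 34743.36 |  |  | 3578666.67 | 3035138.66
x_c = 3578666.67 / 34743.36 = 103.00 mm
y_c = 3035138.66 / 34743.36 = 87.36 mm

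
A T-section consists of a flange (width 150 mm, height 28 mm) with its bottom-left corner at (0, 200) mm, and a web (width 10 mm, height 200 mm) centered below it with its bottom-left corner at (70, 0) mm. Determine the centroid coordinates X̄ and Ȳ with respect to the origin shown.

X̄ = 75.00 mm, Ȳ = 177.23 mm

web: A = 10 × 200 = 2000.00, centroid at (75.00, 100.00).
flange: A = 150 × 28 = 4200.00, centroid at (75.00, 214.00).
ΣA = 6200.00 mm², ΣAX̄ = 465000.00 mm³, ΣAȲ = 1098800.00 mm³.
X̄ = 465000.00/6200.00 = 75.00 mm; Ȳ = 1098800.00/6200.00 = 177.23 mm.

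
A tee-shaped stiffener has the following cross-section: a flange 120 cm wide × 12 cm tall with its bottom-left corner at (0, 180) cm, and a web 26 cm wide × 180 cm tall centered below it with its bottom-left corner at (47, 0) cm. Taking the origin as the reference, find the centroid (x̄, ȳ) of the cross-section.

Part | A | x̄ᵢ | ȳᵢ | A·x̄ᵢ | A·ȳᵢ
web | 4680.00 | 60.00 | 90.00 | 280800.00 | 421200.00
flange | 1440.00 | 60.00 | 186.00 | 86400.00 | 267840.00
Σ | 6120.00 |  |  | 367200.00 | 689040.00
x̄ = 367200.00 / 6120.00 = 60.00 cm
ȳ = 689040.00 / 6120.00 = 112.59 cm

x̄ = 60.00 cm, ȳ = 112.59 cm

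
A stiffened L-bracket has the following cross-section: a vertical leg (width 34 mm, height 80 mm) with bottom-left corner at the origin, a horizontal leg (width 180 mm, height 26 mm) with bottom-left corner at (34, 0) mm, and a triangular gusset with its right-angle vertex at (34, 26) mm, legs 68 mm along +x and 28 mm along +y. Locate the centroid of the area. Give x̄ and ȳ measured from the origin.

vertical leg: A = 34 × 80 = 2720.00, centroid at (17.00, 40.00).
horizontal leg: A = 180 × 26 = 4680.00, centroid at (124.00, 13.00).
gusset: A = ½·68·28 = 952.00, centroid at (56.67, 35.33).
ΣA = 8352.00 mm²
ΣAx̄ = (2720.00)(17.00) + (4680.00)(124.00) + (952.00)(56.67) = 680506.67 mm³
ΣAȳ = (2720.00)(40.00) + (4680.00)(13.00) + (952.00)(35.33) = 203277.33 mm³
x̄ = 680506.67 / 8352.00 = 81.48 mm
ȳ = 203277.33 / 8352.00 = 24.34 mm

x̄ = 81.48 mm, ȳ = 24.34 mm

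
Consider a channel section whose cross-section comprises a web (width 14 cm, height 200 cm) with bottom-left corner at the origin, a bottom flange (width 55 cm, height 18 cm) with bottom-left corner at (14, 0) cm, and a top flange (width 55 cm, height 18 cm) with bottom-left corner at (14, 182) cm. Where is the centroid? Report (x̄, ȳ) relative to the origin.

x̄ = 21.29 cm, ȳ = 100.00 cm

web: A = 14 × 200 = 2800.00, centroid at (7.00, 100.00).
bottom flange: A = 55 × 18 = 990.00, centroid at (41.50, 9.00).
top flange: A = 55 × 18 = 990.00, centroid at (41.50, 191.00).
ΣA = 4780.00 cm², ΣAx̄ = 101770.00 cm³, ΣAȳ = 478000.00 cm³.
x̄ = 101770.00/4780.00 = 21.29 cm; ȳ = 478000.00/4780.00 = 100.00 cm.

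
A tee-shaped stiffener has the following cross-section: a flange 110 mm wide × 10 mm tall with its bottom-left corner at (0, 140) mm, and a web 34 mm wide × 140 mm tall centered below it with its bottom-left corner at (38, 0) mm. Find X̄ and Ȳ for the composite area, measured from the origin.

X̄ = 55.00 mm, Ȳ = 84.08 mm

web: A = 34 × 140 = 4760.00, centroid at (55.00, 70.00).
flange: A = 110 × 10 = 1100.00, centroid at (55.00, 145.00).
ΣA = 5860.00 mm², ΣAX̄ = 322300.00 mm³, ΣAȲ = 492700.00 mm³.
X̄ = 322300.00/5860.00 = 55.00 mm; Ȳ = 492700.00/5860.00 = 84.08 mm.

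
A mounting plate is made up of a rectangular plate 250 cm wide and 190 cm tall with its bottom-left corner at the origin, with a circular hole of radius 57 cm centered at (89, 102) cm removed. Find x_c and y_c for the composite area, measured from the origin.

plate: A = 250 × 190 = 47500.00, centroid at (125.00, 95.00).
hole: A = −π·57² = -10207.03, centroid at (89.00, 102.00).
ΣA = 37292.97 cm²
ΣAx_c = (47500.00)(125.00) + (-10207.03)(89.00) = 5029073.93 cm³
ΣAy_c = (47500.00)(95.00) + (-10207.03)(102.00) = 3471382.48 cm³
x_c = 5029073.93 / 37292.97 = 134.85 cm
y_c = 3471382.48 / 37292.97 = 93.08 cm

x_c = 134.85 cm, y_c = 93.08 cm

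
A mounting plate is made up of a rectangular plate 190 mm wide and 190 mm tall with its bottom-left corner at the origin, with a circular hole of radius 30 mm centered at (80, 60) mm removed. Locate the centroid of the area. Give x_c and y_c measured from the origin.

plate: A = 190 × 190 = 36100.00, centroid at (95.00, 95.00).
hole: A = −π·30² = -2827.43, centroid at (80.00, 60.00).
ΣA = 33272.57 mm²
ΣAx_c = (36100.00)(95.00) + (-2827.43)(80.00) = 3203305.33 mm³
ΣAy_c = (36100.00)(95.00) + (-2827.43)(60.00) = 3259854.00 mm³
x_c = 3203305.33 / 33272.57 = 96.27 mm
y_c = 3259854.00 / 33272.57 = 97.97 mm

x_c = 96.27 mm, y_c = 97.97 mm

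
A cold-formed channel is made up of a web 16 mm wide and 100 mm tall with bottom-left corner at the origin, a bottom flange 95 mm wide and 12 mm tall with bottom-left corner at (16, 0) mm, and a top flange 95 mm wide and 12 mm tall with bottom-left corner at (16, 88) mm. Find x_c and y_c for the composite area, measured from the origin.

web: A = 16 × 100 = 1600.00, centroid at (8.00, 50.00).
bottom flange: A = 95 × 12 = 1140.00, centroid at (63.50, 6.00).
top flange: A = 95 × 12 = 1140.00, centroid at (63.50, 94.00).
ΣA = 3880.00 mm²
ΣAx_c = (1600.00)(8.00) + (1140.00)(63.50) + (1140.00)(63.50) = 157580.00 mm³
ΣAy_c = (1600.00)(50.00) + (1140.00)(6.00) + (1140.00)(94.00) = 194000.00 mm³
x_c = 157580.00 / 3880.00 = 40.61 mm
y_c = 194000.00 / 3880.00 = 50.00 mm

x_c = 40.61 mm, y_c = 50.00 mm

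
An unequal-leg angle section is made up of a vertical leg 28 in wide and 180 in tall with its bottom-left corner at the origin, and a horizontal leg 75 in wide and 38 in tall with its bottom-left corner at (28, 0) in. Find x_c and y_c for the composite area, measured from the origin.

x_c = 32.60 in, y_c = 64.35 in

vertical leg: A = 28 × 180 = 5040.00, centroid at (14.00, 90.00).
horizontal leg: A = 75 × 38 = 2850.00, centroid at (65.50, 19.00).
ΣA = 7890.00 in², ΣAx_c = 257235.00 in³, ΣAy_c = 507750.00 in³.
x_c = 257235.00/7890.00 = 32.60 in; y_c = 507750.00/7890.00 = 64.35 in.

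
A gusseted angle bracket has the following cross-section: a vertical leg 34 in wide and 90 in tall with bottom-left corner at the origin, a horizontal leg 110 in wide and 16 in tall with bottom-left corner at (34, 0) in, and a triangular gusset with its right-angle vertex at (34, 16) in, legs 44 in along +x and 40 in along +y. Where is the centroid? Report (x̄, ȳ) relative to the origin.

x̄ = 44.12 in, ȳ = 31.16 in

vertical leg: A = 34 × 90 = 3060.00, centroid at (17.00, 45.00).
horizontal leg: A = 110 × 16 = 1760.00, centroid at (89.00, 8.00).
gusset: A = ½·44·40 = 880.00, centroid at (48.67, 29.33).
ΣA = 5700.00 in²
ΣAx̄ = (3060.00)(17.00) + (1760.00)(89.00) + (880.00)(48.67) = 251486.67 in³
ΣAȳ = (3060.00)(45.00) + (1760.00)(8.00) + (880.00)(29.33) = 177593.33 in³
x̄ = 251486.67 / 5700.00 = 44.12 in
ȳ = 177593.33 / 5700.00 = 31.16 in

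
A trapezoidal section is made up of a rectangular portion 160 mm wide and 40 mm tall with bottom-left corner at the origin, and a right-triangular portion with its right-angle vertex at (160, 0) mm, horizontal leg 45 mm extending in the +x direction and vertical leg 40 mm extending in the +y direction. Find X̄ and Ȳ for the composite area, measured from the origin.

X̄ = 91.71 mm, Ȳ = 19.18 mm

Part | A | x̄ᵢ | ȳᵢ | A·x̄ᵢ | A·ȳᵢ
rectangular portion | 6400.00 | 80.00 | 20.00 | 512000.00 | 128000.00
triangular portion | 900.00 | 175.00 | 13.33 | 157500.00 | 12000.00
Σ | 7300.00 |  |  | 669500.00 | 140000.00
X̄ = 669500.00 / 7300.00 = 91.71 mm
Ȳ = 140000.00 / 7300.00 = 19.18 mm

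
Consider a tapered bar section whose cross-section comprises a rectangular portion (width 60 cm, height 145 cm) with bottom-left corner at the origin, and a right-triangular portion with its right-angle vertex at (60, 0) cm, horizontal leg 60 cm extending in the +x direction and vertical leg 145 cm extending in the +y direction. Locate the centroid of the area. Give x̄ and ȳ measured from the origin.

rectangular portion: A = 60 × 145 = 8700.00, centroid at (30.00, 72.50).
triangular portion: A = ½·60·145 = 4350.00, centroid at (80.00, 48.33).
ΣA = 13050.00 cm²
ΣAx̄ = (8700.00)(30.00) + (4350.00)(80.00) = 609000.00 cm³
ΣAȳ = (8700.00)(72.50) + (4350.00)(48.33) = 841000.00 cm³
x̄ = 609000.00 / 13050.00 = 46.67 cm
ȳ = 841000.00 / 13050.00 = 64.44 cm

x̄ = 46.67 cm, ȳ = 64.44 cm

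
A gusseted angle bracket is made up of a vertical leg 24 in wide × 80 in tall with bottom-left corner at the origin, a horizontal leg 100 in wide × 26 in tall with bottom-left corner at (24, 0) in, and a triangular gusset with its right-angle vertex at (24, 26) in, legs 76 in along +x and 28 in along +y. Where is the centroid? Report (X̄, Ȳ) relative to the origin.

X̄ = 47.98 in, Ȳ = 26.54 in

Part | A | x̄ᵢ | ȳᵢ | A·x̄ᵢ | A·ȳᵢ
vertical leg | 1920.00 | 12.00 | 40.00 | 23040.00 | 76800.00
horizontal leg | 2600.00 | 74.00 | 13.00 | 192400.00 | 33800.00
gusset | 1064.00 | 49.33 | 35.33 | 52490.67 | 37594.67
Σ | 5584.00 |  |  | 267930.67 | 148194.67
X̄ = 267930.67 / 5584.00 = 47.98 in
Ȳ = 148194.67 / 5584.00 = 26.54 in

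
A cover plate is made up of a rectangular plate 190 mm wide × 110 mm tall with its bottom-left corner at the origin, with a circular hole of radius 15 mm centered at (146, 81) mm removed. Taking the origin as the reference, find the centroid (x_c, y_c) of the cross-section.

x_c = 93.21 mm, y_c = 54.09 mm

plate: A = 190 × 110 = 20900.00, centroid at (95.00, 55.00).
hole: A = −π·15² = -706.86, centroid at (146.00, 81.00).
ΣA = 20193.14 mm²
ΣAx_c = (20900.00)(95.00) + (-706.86)(146.00) = 1882298.68 mm³
ΣAy_c = (20900.00)(55.00) + (-706.86)(81.00) = 1092244.47 mm³
x_c = 1882298.68 / 20193.14 = 93.21 mm
y_c = 1092244.47 / 20193.14 = 54.09 mm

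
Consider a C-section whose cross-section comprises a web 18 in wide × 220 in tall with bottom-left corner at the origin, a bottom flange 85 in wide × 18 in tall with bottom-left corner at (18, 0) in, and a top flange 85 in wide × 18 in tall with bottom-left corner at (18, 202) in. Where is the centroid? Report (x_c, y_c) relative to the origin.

web: A = 18 × 220 = 3960.00, centroid at (9.00, 110.00).
bottom flange: A = 85 × 18 = 1530.00, centroid at (60.50, 9.00).
top flange: A = 85 × 18 = 1530.00, centroid at (60.50, 211.00).
ΣA = 7020.00 in², ΣAx_c = 220770.00 in³, ΣAy_c = 772200.00 in³.
x_c = 220770.00/7020.00 = 31.45 in; y_c = 772200.00/7020.00 = 110.00 in.

x_c = 31.45 in, y_c = 110.00 in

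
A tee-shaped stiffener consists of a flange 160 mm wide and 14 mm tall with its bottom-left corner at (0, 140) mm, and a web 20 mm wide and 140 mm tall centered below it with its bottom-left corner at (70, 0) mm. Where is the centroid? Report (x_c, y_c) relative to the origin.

web: A = 20 × 140 = 2800.00, centroid at (80.00, 70.00).
flange: A = 160 × 14 = 2240.00, centroid at (80.00, 147.00).
ΣA = 5040.00 mm²
ΣAx_c = (2800.00)(80.00) + (2240.00)(80.00) = 403200.00 mm³
ΣAy_c = (2800.00)(70.00) + (2240.00)(147.00) = 525280.00 mm³
x_c = 403200.00 / 5040.00 = 80.00 mm
y_c = 525280.00 / 5040.00 = 104.22 mm

x_c = 80.00 mm, y_c = 104.22 mm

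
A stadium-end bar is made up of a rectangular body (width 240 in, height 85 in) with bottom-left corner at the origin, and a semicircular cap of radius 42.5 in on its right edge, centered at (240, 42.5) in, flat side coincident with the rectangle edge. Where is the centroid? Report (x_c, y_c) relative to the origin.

Part | A | x̄ᵢ | ȳᵢ | A·x̄ᵢ | A·ȳᵢ
rectangular body | 20400.00 | 120.00 | 42.50 | 2448000.00 | 867000.00
semicircular end | 2837.25 | 258.04 | 42.50 | 732117.29 | 120583.16
Σ | 23237.25 |  |  | 3180117.29 | 987583.16
x_c = 3180117.29 / 23237.25 = 136.85 in
y_c = 987583.16 / 23237.25 = 42.50 in

x_c = 136.85 in, y_c = 42.50 in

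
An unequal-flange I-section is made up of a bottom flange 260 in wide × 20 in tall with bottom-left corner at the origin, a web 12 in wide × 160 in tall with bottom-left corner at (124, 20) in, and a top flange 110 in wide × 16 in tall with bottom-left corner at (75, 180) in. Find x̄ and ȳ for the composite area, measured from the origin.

Part | A | x̄ᵢ | ȳᵢ | A·x̄ᵢ | A·ȳᵢ
bottom flange | 5200.00 | 130.00 | 10.00 | 676000.00 | 52000.00
web | 1920.00 | 130.00 | 100.00 | 249600.00 | 192000.00
top flange | 1760.00 | 130.00 | 188.00 | 228800.00 | 330880.00
Σ | 8880.00 |  |  | 1154400.00 | 574880.00
x̄ = 1154400.00 / 8880.00 = 130.00 in
ȳ = 574880.00 / 8880.00 = 64.74 in

x̄ = 130.00 in, ȳ = 64.74 in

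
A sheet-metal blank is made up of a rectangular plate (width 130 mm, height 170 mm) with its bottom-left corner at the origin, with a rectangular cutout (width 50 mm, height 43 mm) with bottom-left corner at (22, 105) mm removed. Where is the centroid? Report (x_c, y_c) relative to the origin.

x_c = 66.94 mm, y_c = 80.53 mm

plate: A = 130 × 170 = 22100.00, centroid at (65.00, 85.00).
hole: A = −(50 × 43) = -2150.00, centroid at (47.00, 126.50).
ΣA = 19950.00 mm², ΣAx_c = 1335450.00 mm³, ΣAy_c = 1606525.00 mm³.
x_c = 1335450.00/19950.00 = 66.94 mm; y_c = 1606525.00/19950.00 = 80.53 mm.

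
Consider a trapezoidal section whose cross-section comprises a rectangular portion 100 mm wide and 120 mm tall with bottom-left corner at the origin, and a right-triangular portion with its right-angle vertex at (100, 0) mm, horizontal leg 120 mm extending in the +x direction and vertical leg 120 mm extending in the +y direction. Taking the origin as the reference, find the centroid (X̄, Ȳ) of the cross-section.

X̄ = 83.75 mm, Ȳ = 52.50 mm

rectangular portion: A = 100 × 120 = 12000.00, centroid at (50.00, 60.00).
triangular portion: A = ½·120·120 = 7200.00, centroid at (140.00, 40.00).
ΣA = 19200.00 mm², ΣAX̄ = 1608000.00 mm³, ΣAȲ = 1008000.00 mm³.
X̄ = 1608000.00/19200.00 = 83.75 mm; Ȳ = 1008000.00/19200.00 = 52.50 mm.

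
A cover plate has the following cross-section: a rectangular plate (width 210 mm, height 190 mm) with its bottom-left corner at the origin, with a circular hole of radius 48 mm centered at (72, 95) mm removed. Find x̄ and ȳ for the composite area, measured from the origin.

Part | A | x̄ᵢ | ȳᵢ | A·x̄ᵢ | A·ȳᵢ
plate | 39900.00 | 105.00 | 95.00 | 4189500.00 | 3790500.00
hole | -7238.23 | 72.00 | 95.00 | -521152.52 | -687631.80
Σ | 32661.77 |  |  | 3668347.48 | 3102868.20
x̄ = 3668347.48 / 32661.77 = 112.31 mm
ȳ = 3102868.20 / 32661.77 = 95.00 mm

x̄ = 112.31 mm, ȳ = 95.00 mm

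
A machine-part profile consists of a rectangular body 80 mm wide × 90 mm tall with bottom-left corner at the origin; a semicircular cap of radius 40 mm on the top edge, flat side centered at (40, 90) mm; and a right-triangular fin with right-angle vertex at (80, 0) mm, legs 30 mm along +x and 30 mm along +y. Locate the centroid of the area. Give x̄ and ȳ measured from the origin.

rectangular body: A = 80 × 90 = 7200.00, centroid at (40.00, 45.00).
semicircular top: A = ½π·40² = 2513.27, centroid at (40.00, 106.98).
triangular fin: A = ½·30·30 = 450.00, centroid at (90.00, 10.00).
ΣA = 10163.27 mm², ΣAx̄ = 429030.96 mm³, ΣAȳ = 597361.34 mm³.
x̄ = 429030.96/10163.27 = 42.21 mm; ȳ = 597361.34/10163.27 = 58.78 mm.

x̄ = 42.21 mm, ȳ = 58.78 mm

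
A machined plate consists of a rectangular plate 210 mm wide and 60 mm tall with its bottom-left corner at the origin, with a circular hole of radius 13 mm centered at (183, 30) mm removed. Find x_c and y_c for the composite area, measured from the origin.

x_c = 101.57 mm, y_c = 30.00 mm

Part | A | x̄ᵢ | ȳᵢ | A·x̄ᵢ | A·ȳᵢ
plate | 12600.00 | 105.00 | 30.00 | 1323000.00 | 378000.00
hole | -530.93 | 183.00 | 30.00 | -97160.04 | -15927.87
Σ | 12069.07 |  |  | 1225839.96 | 362072.13
x_c = 1225839.96 / 12069.07 = 101.57 mm
y_c = 362072.13 / 12069.07 = 30.00 mm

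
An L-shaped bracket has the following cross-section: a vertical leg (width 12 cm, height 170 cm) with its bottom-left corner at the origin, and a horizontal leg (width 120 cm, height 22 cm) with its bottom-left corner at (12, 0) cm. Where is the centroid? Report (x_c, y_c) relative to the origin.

x_c = 43.23 cm, y_c = 43.26 cm

vertical leg: A = 12 × 170 = 2040.00, centroid at (6.00, 85.00).
horizontal leg: A = 120 × 22 = 2640.00, centroid at (72.00, 11.00).
ΣA = 4680.00 cm², ΣAx_c = 202320.00 cm³, ΣAy_c = 202440.00 cm³.
x_c = 202320.00/4680.00 = 43.23 cm; y_c = 202440.00/4680.00 = 43.26 cm.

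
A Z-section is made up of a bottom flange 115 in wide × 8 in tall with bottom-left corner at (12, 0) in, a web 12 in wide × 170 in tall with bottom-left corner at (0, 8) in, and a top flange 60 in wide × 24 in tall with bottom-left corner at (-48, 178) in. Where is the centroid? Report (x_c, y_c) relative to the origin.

bottom flange: A = 115 × 8 = 920.00, centroid at (69.50, 4.00).
web: A = 12 × 170 = 2040.00, centroid at (6.00, 93.00).
top flange: A = 60 × 24 = 1440.00, centroid at (-18.00, 190.00).
ΣA = 4400.00 in²
ΣAx_c = (920.00)(69.50) + (2040.00)(6.00) + (1440.00)(-18.00) = 50260.00 in³
ΣAy_c = (920.00)(4.00) + (2040.00)(93.00) + (1440.00)(190.00) = 467000.00 in³
x_c = 50260.00 / 4400.00 = 11.42 in
y_c = 467000.00 / 4400.00 = 106.14 in

x_c = 11.42 in, y_c = 106.14 in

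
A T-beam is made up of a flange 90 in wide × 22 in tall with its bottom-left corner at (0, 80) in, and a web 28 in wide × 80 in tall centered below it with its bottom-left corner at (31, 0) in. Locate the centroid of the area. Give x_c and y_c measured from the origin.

x_c = 45.00 in, y_c = 63.93 in

web: A = 28 × 80 = 2240.00, centroid at (45.00, 40.00).
flange: A = 90 × 22 = 1980.00, centroid at (45.00, 91.00).
ΣA = 4220.00 in², ΣAx_c = 189900.00 in³, ΣAy_c = 269780.00 in³.
x_c = 189900.00/4220.00 = 45.00 in; y_c = 269780.00/4220.00 = 63.93 in.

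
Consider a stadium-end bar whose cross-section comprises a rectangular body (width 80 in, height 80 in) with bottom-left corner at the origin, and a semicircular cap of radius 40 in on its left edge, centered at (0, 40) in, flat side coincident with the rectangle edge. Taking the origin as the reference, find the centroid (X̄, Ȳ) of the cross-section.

X̄ = 23.93 in, Ȳ = 40.00 in

Part | A | x̄ᵢ | ȳᵢ | A·x̄ᵢ | A·ȳᵢ
rectangular body | 6400.00 | 40.00 | 40.00 | 256000.00 | 256000.00
semicircular end | 2513.27 | -16.98 | 40.00 | -42666.67 | 100530.96
Σ | 8913.27 |  |  | 213333.33 | 356530.96
X̄ = 213333.33 / 8913.27 = 23.93 in
Ȳ = 356530.96 / 8913.27 = 40.00 in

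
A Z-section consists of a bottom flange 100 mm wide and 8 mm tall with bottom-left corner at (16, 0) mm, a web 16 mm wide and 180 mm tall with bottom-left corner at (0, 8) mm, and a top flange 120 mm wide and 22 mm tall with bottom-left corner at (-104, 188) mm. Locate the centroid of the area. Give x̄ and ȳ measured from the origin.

bottom flange: A = 100 × 8 = 800.00, centroid at (66.00, 4.00).
web: A = 16 × 180 = 2880.00, centroid at (8.00, 98.00).
top flange: A = 120 × 22 = 2640.00, centroid at (-44.00, 199.00).
ΣA = 6320.00 mm²
ΣAx̄ = (800.00)(66.00) + (2880.00)(8.00) + (2640.00)(-44.00) = -40320.00 mm³
ΣAȳ = (800.00)(4.00) + (2880.00)(98.00) + (2640.00)(199.00) = 810800.00 mm³
x̄ = -40320.00 / 6320.00 = -6.38 mm
ȳ = 810800.00 / 6320.00 = 128.29 mm

x̄ = -6.38 mm, ȳ = 128.29 mm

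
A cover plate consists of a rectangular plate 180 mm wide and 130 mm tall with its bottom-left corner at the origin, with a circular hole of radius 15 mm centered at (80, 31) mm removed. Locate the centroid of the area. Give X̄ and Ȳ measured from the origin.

X̄ = 90.31 mm, Ȳ = 66.06 mm

Part | A | x̄ᵢ | ȳᵢ | A·x̄ᵢ | A·ȳᵢ
plate | 23400.00 | 90.00 | 65.00 | 2106000.00 | 1521000.00
hole | -706.86 | 80.00 | 31.00 | -56548.67 | -21912.61
Σ | 22693.14 |  |  | 2049451.33 | 1499087.39
X̄ = 2049451.33 / 22693.14 = 90.31 mm
Ȳ = 1499087.39 / 22693.14 = 66.06 mm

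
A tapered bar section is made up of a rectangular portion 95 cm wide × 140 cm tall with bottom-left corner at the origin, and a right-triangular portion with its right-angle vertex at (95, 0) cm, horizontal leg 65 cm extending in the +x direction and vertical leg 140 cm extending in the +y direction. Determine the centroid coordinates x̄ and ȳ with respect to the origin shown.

rectangular portion: A = 95 × 140 = 13300.00, centroid at (47.50, 70.00).
triangular portion: A = ½·65·140 = 4550.00, centroid at (116.67, 46.67).
ΣA = 17850.00 cm², ΣAx̄ = 1162583.33 cm³, ΣAȳ = 1143333.33 cm³.
x̄ = 1162583.33/17850.00 = 65.13 cm; ȳ = 1143333.33/17850.00 = 64.05 cm.

x̄ = 65.13 cm, ȳ = 64.05 cm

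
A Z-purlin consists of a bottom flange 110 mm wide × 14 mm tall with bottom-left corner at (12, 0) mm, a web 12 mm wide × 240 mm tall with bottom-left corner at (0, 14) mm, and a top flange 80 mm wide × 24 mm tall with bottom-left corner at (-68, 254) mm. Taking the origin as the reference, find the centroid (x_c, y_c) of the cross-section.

x_c = 10.52 mm, y_c = 143.13 mm

Part | A | x̄ᵢ | ȳᵢ | A·x̄ᵢ | A·ȳᵢ
bottom flange | 1540.00 | 67.00 | 7.00 | 103180.00 | 10780.00
web | 2880.00 | 6.00 | 134.00 | 17280.00 | 385920.00
top flange | 1920.00 | -28.00 | 266.00 | -53760.00 | 510720.00
Σ | 6340.00 |  |  | 66700.00 | 907420.00
x_c = 66700.00 / 6340.00 = 10.52 mm
y_c = 907420.00 / 6340.00 = 143.13 mm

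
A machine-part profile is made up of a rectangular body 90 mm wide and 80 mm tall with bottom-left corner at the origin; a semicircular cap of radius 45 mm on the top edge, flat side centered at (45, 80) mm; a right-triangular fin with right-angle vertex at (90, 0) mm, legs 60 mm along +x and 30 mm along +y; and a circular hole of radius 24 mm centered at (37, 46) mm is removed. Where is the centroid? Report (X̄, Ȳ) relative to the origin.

Part | A | x̄ᵢ | ȳᵢ | A·x̄ᵢ | A·ȳᵢ
rectangular body | 7200.00 | 45.00 | 40.00 | 324000.00 | 288000.00
semicircular top | 3180.86 | 45.00 | 99.10 | 143138.82 | 315219.00
triangular fin | 900.00 | 110.00 | 10.00 | 99000.00 | 9000.00
hole | -1809.56 | 37.00 | 46.00 | -66953.62 | -83239.64
Σ | 9471.31 |  |  | 499185.19 | 528979.37
X̄ = 499185.19 / 9471.31 = 52.71 mm
Ȳ = 528979.37 / 9471.31 = 55.85 mm

X̄ = 52.71 mm, Ȳ = 55.85 mm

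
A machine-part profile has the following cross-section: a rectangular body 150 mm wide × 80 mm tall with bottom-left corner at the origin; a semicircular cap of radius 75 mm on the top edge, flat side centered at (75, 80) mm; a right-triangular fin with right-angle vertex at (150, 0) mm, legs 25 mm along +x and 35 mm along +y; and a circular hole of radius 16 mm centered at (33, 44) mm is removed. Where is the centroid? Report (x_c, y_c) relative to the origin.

rectangular body: A = 150 × 80 = 12000.00, centroid at (75.00, 40.00).
semicircular top: A = ½π·75² = 8835.73, centroid at (75.00, 111.83).
triangular fin: A = ½·25·35 = 437.50, centroid at (158.33, 11.67).
hole: A = −π·16² = -804.25, centroid at (33.00, 44.00).
ΣA = 20468.98 mm²
ΣAx_c = (12000.00)(75.00) + (8835.73)(75.00) + (437.50)(158.33) + (-804.25)(33.00) = 1605410.36 mm³
ΣAy_c = (12000.00)(40.00) + (8835.73)(111.83) + (437.50)(11.67) + (-804.25)(44.00) = 1437825.61 mm³
x_c = 1605410.36 / 20468.98 = 78.43 mm
y_c = 1437825.61 / 20468.98 = 70.24 mm

x_c = 78.43 mm, y_c = 70.24 mm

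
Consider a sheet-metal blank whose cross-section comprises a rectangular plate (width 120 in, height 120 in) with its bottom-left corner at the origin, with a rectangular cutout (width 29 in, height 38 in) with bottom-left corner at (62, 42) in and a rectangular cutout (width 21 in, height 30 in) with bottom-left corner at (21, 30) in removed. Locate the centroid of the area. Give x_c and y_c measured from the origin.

Part | A | x̄ᵢ | ȳᵢ | A·x̄ᵢ | A·ȳᵢ
plate | 14400.00 | 60.00 | 60.00 | 864000.00 | 864000.00
hole 1 | -1102.00 | 76.50 | 61.00 | -84303.00 | -67222.00
hole 2 | -630.00 | 31.50 | 45.00 | -19845.00 | -28350.00
Σ | 12668.00 |  |  | 759852.00 | 768428.00
x_c = 759852.00 / 12668.00 = 59.98 in
y_c = 768428.00 / 12668.00 = 60.66 in

x_c = 59.98 in, y_c = 60.66 in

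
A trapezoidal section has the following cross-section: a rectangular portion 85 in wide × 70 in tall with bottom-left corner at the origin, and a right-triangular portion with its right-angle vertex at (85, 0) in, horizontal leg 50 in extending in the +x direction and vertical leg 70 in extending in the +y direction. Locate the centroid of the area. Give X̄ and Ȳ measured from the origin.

X̄ = 55.95 in, Ȳ = 32.35 in

Part | A | x̄ᵢ | ȳᵢ | A·x̄ᵢ | A·ȳᵢ
rectangular portion | 5950.00 | 42.50 | 35.00 | 252875.00 | 208250.00
triangular portion | 1750.00 | 101.67 | 23.33 | 177916.67 | 40833.33
Σ | 7700.00 |  |  | 430791.67 | 249083.33
X̄ = 430791.67 / 7700.00 = 55.95 in
Ȳ = 249083.33 / 7700.00 = 32.35 in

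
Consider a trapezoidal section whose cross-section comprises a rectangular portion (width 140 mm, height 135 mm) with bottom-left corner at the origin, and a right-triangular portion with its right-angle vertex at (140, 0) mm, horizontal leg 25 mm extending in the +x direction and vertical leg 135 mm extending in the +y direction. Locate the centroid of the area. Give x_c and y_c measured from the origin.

rectangular portion: A = 140 × 135 = 18900.00, centroid at (70.00, 67.50).
triangular portion: A = ½·25·135 = 1687.50, centroid at (148.33, 45.00).
ΣA = 20587.50 mm², ΣAx_c = 1573312.50 mm³, ΣAy_c = 1351687.50 mm³.
x_c = 1573312.50/20587.50 = 76.42 mm; y_c = 1351687.50/20587.50 = 65.66 mm.

x_c = 76.42 mm, y_c = 65.66 mm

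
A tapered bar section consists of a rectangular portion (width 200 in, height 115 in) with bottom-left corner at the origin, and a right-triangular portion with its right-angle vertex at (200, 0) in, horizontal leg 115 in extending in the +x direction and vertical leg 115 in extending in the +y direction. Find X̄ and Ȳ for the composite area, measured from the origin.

X̄ = 130.89 in, Ȳ = 53.22 in

rectangular portion: A = 200 × 115 = 23000.00, centroid at (100.00, 57.50).
triangular portion: A = ½·115·115 = 6612.50, centroid at (238.33, 38.33).
ΣA = 29612.50 in²
ΣAX̄ = (23000.00)(100.00) + (6612.50)(238.33) = 3875979.17 in³
ΣAȲ = (23000.00)(57.50) + (6612.50)(38.33) = 1575979.17 in³
X̄ = 3875979.17 / 29612.50 = 130.89 in
Ȳ = 1575979.17 / 29612.50 = 53.22 in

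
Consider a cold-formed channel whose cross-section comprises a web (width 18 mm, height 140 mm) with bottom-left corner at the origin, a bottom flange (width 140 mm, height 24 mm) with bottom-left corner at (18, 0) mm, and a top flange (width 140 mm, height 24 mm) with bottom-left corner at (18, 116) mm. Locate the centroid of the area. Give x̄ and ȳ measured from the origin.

x̄ = 66.45 mm, ȳ = 70.00 mm

Part | A | x̄ᵢ | ȳᵢ | A·x̄ᵢ | A·ȳᵢ
web | 2520.00 | 9.00 | 70.00 | 22680.00 | 176400.00
bottom flange | 3360.00 | 88.00 | 12.00 | 295680.00 | 40320.00
top flange | 3360.00 | 88.00 | 128.00 | 295680.00 | 430080.00
Σ | 9240.00 |  |  | 614040.00 | 646800.00
x̄ = 614040.00 / 9240.00 = 66.45 mm
ȳ = 646800.00 / 9240.00 = 70.00 mm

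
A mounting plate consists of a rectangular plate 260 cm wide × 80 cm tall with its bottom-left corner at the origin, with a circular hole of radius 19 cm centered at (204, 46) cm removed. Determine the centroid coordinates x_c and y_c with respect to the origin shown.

x_c = 125.73 cm, y_c = 39.65 cm

plate: A = 260 × 80 = 20800.00, centroid at (130.00, 40.00).
hole: A = −π·19² = -1134.11, centroid at (204.00, 46.00).
ΣA = 19665.89 cm², ΣAx_c = 2472640.55 cm³, ΣAy_c = 779830.71 cm³.
x_c = 2472640.55/19665.89 = 125.73 cm; y_c = 779830.71/19665.89 = 39.65 cm.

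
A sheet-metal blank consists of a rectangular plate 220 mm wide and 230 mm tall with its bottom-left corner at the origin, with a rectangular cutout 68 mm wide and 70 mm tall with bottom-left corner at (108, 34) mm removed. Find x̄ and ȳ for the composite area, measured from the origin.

plate: A = 220 × 230 = 50600.00, centroid at (110.00, 115.00).
hole: A = −(68 × 70) = -4760.00, centroid at (142.00, 69.00).
ΣA = 45840.00 mm²
ΣAx̄ = (50600.00)(110.00) + (-4760.00)(142.00) = 4890080.00 mm³
ΣAȳ = (50600.00)(115.00) + (-4760.00)(69.00) = 5490560.00 mm³
x̄ = 4890080.00 / 45840.00 = 106.68 mm
ȳ = 5490560.00 / 45840.00 = 119.78 mm

x̄ = 106.68 mm, ȳ = 119.78 mm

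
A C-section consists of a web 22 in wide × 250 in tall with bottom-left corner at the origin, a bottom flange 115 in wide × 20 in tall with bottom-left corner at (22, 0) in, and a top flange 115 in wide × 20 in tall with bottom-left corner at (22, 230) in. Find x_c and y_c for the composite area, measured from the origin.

x_c = 42.20 in, y_c = 125.00 in

Part | A | x̄ᵢ | ȳᵢ | A·x̄ᵢ | A·ȳᵢ
web | 5500.00 | 11.00 | 125.00 | 60500.00 | 687500.00
bottom flange | 2300.00 | 79.50 | 10.00 | 182850.00 | 23000.00
top flange | 2300.00 | 79.50 | 240.00 | 182850.00 | 552000.00
Σ | 10100.00 |  |  | 426200.00 | 1262500.00
x_c = 426200.00 / 10100.00 = 42.20 in
y_c = 1262500.00 / 10100.00 = 125.00 in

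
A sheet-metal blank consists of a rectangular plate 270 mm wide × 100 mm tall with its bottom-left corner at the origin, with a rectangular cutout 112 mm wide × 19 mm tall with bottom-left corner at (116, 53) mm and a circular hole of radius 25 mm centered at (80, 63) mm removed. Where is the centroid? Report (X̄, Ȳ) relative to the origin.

X̄ = 136.28 mm, Ȳ = 47.72 mm

Part | A | x̄ᵢ | ȳᵢ | A·x̄ᵢ | A·ȳᵢ
plate | 27000.00 | 135.00 | 50.00 | 3645000.00 | 1350000.00
hole 1 | -2128.00 | 172.00 | 62.50 | -366016.00 | -133000.00
hole 2 | -1963.50 | 80.00 | 63.00 | -157079.63 | -123700.21
Σ | 22908.50 |  |  | 3121904.37 | 1093299.79
X̄ = 3121904.37 / 22908.50 = 136.28 mm
Ȳ = 1093299.79 / 22908.50 = 47.72 mm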